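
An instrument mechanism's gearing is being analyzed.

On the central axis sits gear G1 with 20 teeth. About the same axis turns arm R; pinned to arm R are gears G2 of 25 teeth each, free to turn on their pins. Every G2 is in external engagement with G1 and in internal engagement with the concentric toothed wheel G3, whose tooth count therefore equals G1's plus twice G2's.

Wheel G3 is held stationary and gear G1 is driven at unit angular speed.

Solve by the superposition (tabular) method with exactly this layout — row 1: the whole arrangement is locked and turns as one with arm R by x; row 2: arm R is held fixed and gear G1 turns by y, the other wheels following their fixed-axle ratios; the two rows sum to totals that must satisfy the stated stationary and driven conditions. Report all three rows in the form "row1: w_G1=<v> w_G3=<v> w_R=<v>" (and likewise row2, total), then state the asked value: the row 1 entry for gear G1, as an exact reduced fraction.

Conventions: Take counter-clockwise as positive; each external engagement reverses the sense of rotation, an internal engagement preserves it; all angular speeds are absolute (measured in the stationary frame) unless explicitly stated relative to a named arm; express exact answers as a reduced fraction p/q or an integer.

topology: planetary set — G1 20T / G2 25T / G3 70T, arm = carrier (Willis)
row 1 — lock + rotate with arm: ω_sun = ω_ring = ω_arm = x
row 2: sun turns y, ring = −(20/70)·y, arm 0
boundary: total ω_ring = x − (20/70)·y = 0 and total ω_sun = x + y = 1  ⇒  y = 7/9, x = 2/9
row 2 ring = −(20/70)·7/9 = -2/9
totals (row 1 + row 2): sun 2/9 + 7/9 = 1, ring 2/9 + (-2/9) = 0, arm 2/9 + 0 = 2/9
asked cell (row1, sun) = 2/9

row1: w_G1=2/9 w_G3=2/9 w_R=2/9
row2: w_G1=7/9 w_G3=-2/9 w_R=0
total: w_G1=1 w_G3=0 w_R=2/9
asked value: 2/9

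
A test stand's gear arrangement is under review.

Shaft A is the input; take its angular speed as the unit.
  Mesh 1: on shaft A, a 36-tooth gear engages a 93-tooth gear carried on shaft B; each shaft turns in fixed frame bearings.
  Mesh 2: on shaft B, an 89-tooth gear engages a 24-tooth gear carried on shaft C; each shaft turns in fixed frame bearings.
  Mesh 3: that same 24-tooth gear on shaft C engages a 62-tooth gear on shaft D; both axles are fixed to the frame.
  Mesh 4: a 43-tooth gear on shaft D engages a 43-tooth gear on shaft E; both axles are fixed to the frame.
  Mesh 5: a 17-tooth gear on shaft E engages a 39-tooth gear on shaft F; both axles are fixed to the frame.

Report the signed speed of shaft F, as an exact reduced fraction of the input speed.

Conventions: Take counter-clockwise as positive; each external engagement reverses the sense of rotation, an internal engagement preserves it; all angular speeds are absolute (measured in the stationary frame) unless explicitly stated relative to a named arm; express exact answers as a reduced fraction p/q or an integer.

5-mesh fixed-axis compound train (all bearings frame-fixed)
mesh 1 [36T→93T]: |ω|/ω_in = 1×36/93 = 12/31, sense flips to −
mesh 2 [89T→24T]: |ω|/ω_in = (12/31)×89/24 = 89/62, sense flips to +
mesh 3 [24T→62T]: |ω|/ω_in = (89/62)×24/62 = 534/961, sense flips to −
mesh 4 [43T→43T]: |ω|/ω_in = (534/961)×43/43 = 534/961, sense flips to +
mesh 5 [17T→39T]: |ω|/ω_in = (534/961)×17/39 = 3026/12493, sense flips to −
signed output speed (× input speed) = -3026/12493

-3026/12493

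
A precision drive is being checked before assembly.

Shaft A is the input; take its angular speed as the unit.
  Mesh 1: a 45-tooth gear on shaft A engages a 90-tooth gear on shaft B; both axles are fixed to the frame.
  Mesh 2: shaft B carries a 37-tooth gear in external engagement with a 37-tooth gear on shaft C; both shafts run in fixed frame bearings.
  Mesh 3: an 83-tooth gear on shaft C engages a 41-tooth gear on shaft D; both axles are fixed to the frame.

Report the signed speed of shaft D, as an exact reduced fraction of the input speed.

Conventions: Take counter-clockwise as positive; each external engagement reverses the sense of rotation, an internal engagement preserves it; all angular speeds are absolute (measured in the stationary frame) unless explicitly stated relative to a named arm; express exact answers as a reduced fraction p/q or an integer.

-83/82

3-mesh fixed-axis compound train (all bearings frame-fixed)
mesh 1 [45T→90T]: |ω|/ω_in = 1×45/90 = 1/2, sense flips to −
mesh 2 [37T→37T]: |ω|/ω_in = (1/2)×37/37 = 1/2, sense flips to +
mesh 3 [83T→41T]: |ω|/ω_in = (1/2)×83/41 = 83/82, sense flips to −
signed output speed (× input speed) = -83/82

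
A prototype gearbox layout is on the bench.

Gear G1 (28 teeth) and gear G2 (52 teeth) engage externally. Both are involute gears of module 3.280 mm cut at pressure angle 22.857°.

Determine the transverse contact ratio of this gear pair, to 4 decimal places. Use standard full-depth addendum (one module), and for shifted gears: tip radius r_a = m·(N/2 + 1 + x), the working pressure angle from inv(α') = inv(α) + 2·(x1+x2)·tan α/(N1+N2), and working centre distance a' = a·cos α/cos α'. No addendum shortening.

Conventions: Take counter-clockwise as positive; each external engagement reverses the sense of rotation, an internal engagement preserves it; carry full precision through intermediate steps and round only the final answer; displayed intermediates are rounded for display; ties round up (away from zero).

topology: single-mesh involute geometry — m = 3.280, 28T/52T pair
base radii: r_b1 = 42.314232, r_b2 = 78.583574
tip radii: r_a1 = 49.200000, r_a2 = 88.560000
no profile shift: α' = α, a' = a
action lengths: √(r_a1²−r_b1²) = 25.102704, √(r_a2²−r_b2²) = 40.834979
base pitch p_b = π·m·cos α = 9.495291
CR = (25.102704 + 40.834979 − 131.200000·sin 22.85700°)/9.495291 = 1.577133
contact ratio ≈ 1.5771

1.5771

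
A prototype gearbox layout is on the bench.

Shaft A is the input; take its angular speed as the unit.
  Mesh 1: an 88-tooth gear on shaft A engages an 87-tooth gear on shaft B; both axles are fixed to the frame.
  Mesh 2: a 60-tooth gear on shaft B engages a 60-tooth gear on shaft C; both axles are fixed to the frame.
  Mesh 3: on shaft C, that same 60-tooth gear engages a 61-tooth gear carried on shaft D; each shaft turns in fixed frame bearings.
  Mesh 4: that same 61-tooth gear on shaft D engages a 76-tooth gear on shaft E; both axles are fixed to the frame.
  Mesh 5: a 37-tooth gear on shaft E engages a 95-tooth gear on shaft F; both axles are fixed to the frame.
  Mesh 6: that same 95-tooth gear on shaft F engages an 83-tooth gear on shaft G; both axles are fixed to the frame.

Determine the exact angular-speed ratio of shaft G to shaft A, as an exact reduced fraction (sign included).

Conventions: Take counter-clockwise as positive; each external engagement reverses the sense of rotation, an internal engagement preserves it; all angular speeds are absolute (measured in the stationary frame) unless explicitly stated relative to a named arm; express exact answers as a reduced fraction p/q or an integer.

16280/45733

class = fixed-axis compound train [6 meshes; 6 ratios multiply, 6 sense flips]
mesh 1 [88T→87T]: running ratio 88/87, sense −
mesh 2 [60T→60T]: running ratio 88/87, sense +
mesh 3 [60T→61T]: running ratio 1760/1769, sense −
mesh 4 [61T→76T]: running ratio 440/551, sense +
mesh 5 [37T→95T]: running ratio 3256/10469, sense −
mesh 6 [95T→83T]: running ratio 16280/45733, sense +
ω_out/ω_in = 16280/45733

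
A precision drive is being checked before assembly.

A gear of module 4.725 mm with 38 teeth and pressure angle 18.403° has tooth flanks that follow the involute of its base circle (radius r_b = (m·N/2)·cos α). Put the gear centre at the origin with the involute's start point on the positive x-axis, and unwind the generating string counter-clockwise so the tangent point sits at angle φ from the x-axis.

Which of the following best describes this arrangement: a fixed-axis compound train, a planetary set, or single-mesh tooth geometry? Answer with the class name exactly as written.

single-mesh tooth geometry

single-mesh involute tooth geometry (38T wheel at module 4.725)
classification: single-mesh tooth geometry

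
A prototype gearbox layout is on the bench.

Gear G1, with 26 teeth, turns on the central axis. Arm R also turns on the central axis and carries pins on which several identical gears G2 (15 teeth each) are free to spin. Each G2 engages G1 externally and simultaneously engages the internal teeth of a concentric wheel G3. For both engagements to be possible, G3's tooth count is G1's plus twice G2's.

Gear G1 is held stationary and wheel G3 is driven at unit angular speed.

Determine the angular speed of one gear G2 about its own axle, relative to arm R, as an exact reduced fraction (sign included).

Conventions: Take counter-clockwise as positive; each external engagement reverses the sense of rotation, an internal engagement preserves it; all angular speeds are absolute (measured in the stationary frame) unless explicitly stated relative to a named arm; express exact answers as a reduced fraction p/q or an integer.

topology: planetary set — G1 26T / G2 15T / G3 56T, arm = carrier (Willis)
ring teeth: 26 + 2·15 = 56
26(ω_sun−ω_arm) = −56(ω_ring−ω_arm),  ω_sun = 0, ω_ring = 1
26(0−ω_arm) = −56(1−ω_arm)  ⇒  82·ω_arm = 56  ⇒  ω_arm = 28/41
sun–planet mesh: 26·(0−28/41) = −15·(ω_p−ω_arm)  ⇒  ω_p−ω_arm = 728/615
exact speed ratio = 728/615

728/615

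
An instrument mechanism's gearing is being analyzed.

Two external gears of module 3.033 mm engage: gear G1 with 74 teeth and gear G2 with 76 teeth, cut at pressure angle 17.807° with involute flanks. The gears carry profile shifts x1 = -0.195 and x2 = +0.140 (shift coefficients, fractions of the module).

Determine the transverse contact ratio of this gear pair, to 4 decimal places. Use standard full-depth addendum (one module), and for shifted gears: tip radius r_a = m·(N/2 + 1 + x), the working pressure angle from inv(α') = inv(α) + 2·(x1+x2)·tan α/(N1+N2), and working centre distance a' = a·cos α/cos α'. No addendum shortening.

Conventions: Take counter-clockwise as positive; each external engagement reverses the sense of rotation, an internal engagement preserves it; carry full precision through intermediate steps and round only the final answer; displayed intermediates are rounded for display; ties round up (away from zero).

1.9719

single-mesh involute tooth geometry (74T engaging 76T at module 3.033)
base radii: r_b1 = 106.844721, r_b2 = 109.732416
tip radii: r_a1 = 114.662565, r_a2 = 118.711620
inv(α') = inv(17.807°) + 2·(-0.195+0.140)·tan α/(74+76) = 0.01017332  ⇒  α' = 17.67515°
a' = a·cos α / cos α' = 227.4750·cos 17.807°/cos 17.67515° = 227.307586
action lengths: √(r_a1²−r_b1²) = 41.613814, √(r_a2²−r_b2²) = 45.290680
base pitch p_b = π·m·cos α = 9.071962
CR = (41.613814 + 45.290680 − 227.307586·sin 17.67515°)/9.071962 = 1.971944
contact ratio ≈ 1.9719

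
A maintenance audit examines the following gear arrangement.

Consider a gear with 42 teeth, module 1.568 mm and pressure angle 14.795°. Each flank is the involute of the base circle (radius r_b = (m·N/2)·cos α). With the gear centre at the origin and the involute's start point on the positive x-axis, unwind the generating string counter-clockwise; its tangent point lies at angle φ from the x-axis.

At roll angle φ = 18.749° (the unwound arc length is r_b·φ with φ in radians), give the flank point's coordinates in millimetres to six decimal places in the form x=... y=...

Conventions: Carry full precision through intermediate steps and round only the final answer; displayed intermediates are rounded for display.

class = single-mesh tooth geometry [base-circle involute, m = 1.568, 42T]
pitch radius r_p = m·N/2 = 1.568·42/2 = 32.928000
base radius r_b = r_p·cos α = 32.928000·cos 14.795° = 31.836294
roll angle φ = 18.749° = 0.32723178 rad
x = r_b·(cos φ + φ·sin φ) = 33.495460
y = r_b·(sin φ − φ·cos φ) = 0.367883

x=33.495460 y=0.367883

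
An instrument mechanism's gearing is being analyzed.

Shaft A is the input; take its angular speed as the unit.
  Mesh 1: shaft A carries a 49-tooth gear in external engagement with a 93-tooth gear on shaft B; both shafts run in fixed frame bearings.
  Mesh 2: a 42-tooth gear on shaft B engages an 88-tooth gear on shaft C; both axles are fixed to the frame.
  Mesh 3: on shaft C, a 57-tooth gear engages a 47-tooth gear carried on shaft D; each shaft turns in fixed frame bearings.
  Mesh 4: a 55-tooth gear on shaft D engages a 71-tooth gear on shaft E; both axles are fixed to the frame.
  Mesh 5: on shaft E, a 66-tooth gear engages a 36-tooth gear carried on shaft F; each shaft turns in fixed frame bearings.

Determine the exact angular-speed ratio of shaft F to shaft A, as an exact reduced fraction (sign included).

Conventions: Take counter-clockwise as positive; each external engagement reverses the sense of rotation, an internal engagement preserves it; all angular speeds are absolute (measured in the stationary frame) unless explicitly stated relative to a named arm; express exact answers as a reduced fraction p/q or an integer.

class = fixed-axis compound train [5 meshes; 5 ratios multiply, 5 sense flips]
mesh 1 [49T→93T]: running ratio 49/93, sense −
mesh 2 [42T→88T]: running ratio 343/1364, sense +
mesh 3 [57T→47T]: running ratio 19551/64108, sense −
mesh 4 [55T→71T]: running ratio 97755/413788, sense +
mesh 5 [66T→36T]: running ratio 358435/827576, sense −
ω_out/ω_in = -358435/827576

-358435/827576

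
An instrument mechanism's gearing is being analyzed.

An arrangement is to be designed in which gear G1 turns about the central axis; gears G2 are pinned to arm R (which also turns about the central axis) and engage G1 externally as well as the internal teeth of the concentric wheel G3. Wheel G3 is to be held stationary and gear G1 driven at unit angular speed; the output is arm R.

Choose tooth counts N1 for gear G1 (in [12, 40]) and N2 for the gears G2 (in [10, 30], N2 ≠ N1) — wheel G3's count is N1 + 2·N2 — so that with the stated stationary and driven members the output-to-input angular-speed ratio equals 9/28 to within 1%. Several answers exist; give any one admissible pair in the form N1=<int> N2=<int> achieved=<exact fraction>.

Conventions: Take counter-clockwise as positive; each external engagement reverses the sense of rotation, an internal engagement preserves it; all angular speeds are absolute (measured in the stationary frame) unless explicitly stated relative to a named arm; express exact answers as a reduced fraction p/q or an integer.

N1=18 N2=10 achieved=9/28

topology: planetary set — design target 9/28, arm = carrier (Willis)
Willis with ω_ring = 0: ω_arm/ω_sun = N1/(N1+N3); set equal to 9/28  ⇒  N3/N1 = 1/(9/28) − 1 = 19/9
N3 = N1 + 2·N2  ⇒  N2/N1 = (N3/N1 − 1)/2 = (19/9 − 1)/2 = 5/9
smallest multiple with N1 ≥ 12 and N2 ≥ 10: k = 2  ⇒  N1 = 2·9 = 18, N2 = 2·5 = 10 (N1 ≤ 40, N2 ≤ 30, N2 ≠ N1 ✓), N3 = 18 + 2·10 = 38
check: N1/(N1+N3) with N1 = 18, N3 = 38 gives 9/28; |achieved − target| = 0 ≤ 9/2800 ✓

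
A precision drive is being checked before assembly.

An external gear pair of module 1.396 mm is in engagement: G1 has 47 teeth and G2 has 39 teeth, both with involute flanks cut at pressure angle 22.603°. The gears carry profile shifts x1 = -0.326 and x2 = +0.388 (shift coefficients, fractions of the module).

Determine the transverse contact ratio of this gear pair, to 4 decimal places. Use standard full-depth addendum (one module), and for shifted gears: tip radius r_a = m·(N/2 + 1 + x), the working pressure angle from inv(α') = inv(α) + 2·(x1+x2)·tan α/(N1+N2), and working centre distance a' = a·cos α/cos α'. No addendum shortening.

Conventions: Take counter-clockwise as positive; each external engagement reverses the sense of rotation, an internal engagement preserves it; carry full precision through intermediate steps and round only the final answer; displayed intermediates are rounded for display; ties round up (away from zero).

class = single-mesh tooth geometry [involute pair 47T × 39T, m = 1.396]
base radii: r_b1 = 30.286174, r_b2 = 25.131081
tip radii: r_a1 = 33.746904, r_a2 = 29.159648
inv(α') = inv(22.603°) + 2·(-0.326+0.388)·tan α/(47+39) = 0.02242476  ⇒  α' = 22.79953°
a' = a·cos α / cos α' = 60.0280·cos 22.603°/cos 22.79953° = 60.114196
action lengths: √(r_a1²−r_b1²) = 14.886275, √(r_a2²−r_b2²) = 14.788977
base pitch p_b = π·m·cos α = 4.048801
CR = (14.886275 + 14.788977 − 60.114196·sin 22.79953°)/4.048801 = 1.575904
contact ratio ≈ 1.5759

1.5759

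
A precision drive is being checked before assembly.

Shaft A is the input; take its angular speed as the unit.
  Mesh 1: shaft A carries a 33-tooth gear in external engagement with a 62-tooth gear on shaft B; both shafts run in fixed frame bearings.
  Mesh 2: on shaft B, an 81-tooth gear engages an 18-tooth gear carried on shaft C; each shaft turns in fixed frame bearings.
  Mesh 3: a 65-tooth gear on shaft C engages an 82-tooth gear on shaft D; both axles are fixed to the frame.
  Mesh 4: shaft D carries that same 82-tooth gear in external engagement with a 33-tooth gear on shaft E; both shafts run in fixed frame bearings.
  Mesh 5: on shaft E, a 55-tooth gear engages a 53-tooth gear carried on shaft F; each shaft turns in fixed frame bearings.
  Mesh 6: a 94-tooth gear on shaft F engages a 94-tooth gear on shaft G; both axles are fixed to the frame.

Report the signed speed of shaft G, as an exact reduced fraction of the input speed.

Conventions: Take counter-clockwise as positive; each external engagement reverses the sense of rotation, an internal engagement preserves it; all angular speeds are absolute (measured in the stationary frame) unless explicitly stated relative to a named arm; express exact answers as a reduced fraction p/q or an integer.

32175/6572

6-mesh fixed-axis compound train (all bearings frame-fixed)
mesh 1 [33T→62T]: |ω|/ω_in = 1×33/62 = 33/62, sense flips to −
mesh 2 [81T→18T]: |ω|/ω_in = (33/62)×81/18 = 297/124, sense flips to +
mesh 3 [65T→82T]: |ω|/ω_in = (297/124)×65/82 = 19305/10168, sense flips to −
mesh 4 [82T→33T]: |ω|/ω_in = (19305/10168)×82/33 = 585/124, sense flips to +
mesh 5 [55T→53T]: |ω|/ω_in = (585/124)×55/53 = 32175/6572, sense flips to −
mesh 6 [94T→94T]: |ω|/ω_in = (32175/6572)×94/94 = 32175/6572, sense flips to +
signed output speed (× input speed) = 32175/6572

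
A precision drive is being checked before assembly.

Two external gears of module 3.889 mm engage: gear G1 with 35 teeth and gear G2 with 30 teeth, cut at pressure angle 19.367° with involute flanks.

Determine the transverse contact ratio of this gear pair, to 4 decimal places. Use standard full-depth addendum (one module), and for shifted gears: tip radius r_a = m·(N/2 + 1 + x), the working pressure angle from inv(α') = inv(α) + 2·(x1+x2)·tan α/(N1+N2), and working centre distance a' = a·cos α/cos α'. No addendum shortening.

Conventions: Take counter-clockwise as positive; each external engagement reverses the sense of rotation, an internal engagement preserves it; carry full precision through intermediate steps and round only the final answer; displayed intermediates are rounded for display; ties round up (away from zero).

1.6991

recognized (one external pair, fixed centres): single-mesh tooth geometry, m = 3.889, N1 = 35, N2 = 30
base radii: r_b1 = 64.206386, r_b2 = 55.034045
tip radii: r_a1 = 71.946500, r_a2 = 62.224000
no profile shift: α' = α, a' = a
action lengths: √(r_a1²−r_b1²) = 32.462885, √(r_a2²−r_b2²) = 29.035842
base pitch p_b = π·m·cos α = 11.526303
CR = (32.462885 + 29.035842 − 126.392500·sin 19.36700°)/11.526303 = 1.699133
contact ratio ≈ 1.6991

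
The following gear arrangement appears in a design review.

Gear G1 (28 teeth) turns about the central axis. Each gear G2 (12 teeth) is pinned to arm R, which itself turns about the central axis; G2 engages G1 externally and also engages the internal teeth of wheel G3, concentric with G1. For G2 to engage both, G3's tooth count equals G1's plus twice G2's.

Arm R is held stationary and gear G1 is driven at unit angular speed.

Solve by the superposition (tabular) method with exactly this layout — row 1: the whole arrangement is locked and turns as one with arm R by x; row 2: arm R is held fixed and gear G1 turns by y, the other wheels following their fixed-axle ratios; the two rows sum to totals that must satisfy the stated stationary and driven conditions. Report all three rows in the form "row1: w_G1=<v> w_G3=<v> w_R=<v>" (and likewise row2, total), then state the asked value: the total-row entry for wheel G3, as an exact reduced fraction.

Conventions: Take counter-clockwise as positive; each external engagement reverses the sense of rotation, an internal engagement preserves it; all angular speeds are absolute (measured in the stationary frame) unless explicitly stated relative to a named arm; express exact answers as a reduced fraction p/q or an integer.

row1: w_G1=0 w_G3=0 w_R=0
row2: w_G1=1 w_G3=-7/13 w_R=0
total: w_G1=1 w_G3=-7/13 w_R=0
asked value: -7/13

recognized (axles ride arm R): planetary set, 28/12/52 teeth
row 1: whole set turns with the arm by x
row 2 — arm fixed, fixed-axis ratios: sun y, ring −(28/52)·y, arm 0
boundary: total ω_arm = x = 0 and total ω_sun = x + y = 1  ⇒  y = 1, x = 0
row 2 ring = −(28/52)·1 = -7/13
totals (row 1 + row 2): sun 0 + 1 = 1, ring 0 + (-7/13) = -7/13, arm 0 + 0 = 0
asked cell (total, ring) = -7/13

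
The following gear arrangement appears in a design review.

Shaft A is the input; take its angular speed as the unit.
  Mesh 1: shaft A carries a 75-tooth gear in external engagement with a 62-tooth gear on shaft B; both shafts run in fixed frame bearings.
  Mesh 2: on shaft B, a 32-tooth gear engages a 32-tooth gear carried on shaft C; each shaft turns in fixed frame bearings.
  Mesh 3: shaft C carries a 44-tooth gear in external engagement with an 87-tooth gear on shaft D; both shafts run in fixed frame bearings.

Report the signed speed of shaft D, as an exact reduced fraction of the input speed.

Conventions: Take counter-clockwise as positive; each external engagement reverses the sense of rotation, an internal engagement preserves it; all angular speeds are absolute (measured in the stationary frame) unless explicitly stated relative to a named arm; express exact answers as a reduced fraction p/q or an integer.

3-mesh fixed-axis compound train (all bearings frame-fixed)
mesh 1 [75T→62T]: |ω|/ω_in = 1×75/62 = 75/62, sense flips to −
mesh 2 [32T→32T]: |ω|/ω_in = (75/62)×32/32 = 75/62, sense flips to +
mesh 3 [44T→87T]: |ω|/ω_in = (75/62)×44/87 = 550/899, sense flips to −
signed output speed (× input speed) = -550/899

-550/899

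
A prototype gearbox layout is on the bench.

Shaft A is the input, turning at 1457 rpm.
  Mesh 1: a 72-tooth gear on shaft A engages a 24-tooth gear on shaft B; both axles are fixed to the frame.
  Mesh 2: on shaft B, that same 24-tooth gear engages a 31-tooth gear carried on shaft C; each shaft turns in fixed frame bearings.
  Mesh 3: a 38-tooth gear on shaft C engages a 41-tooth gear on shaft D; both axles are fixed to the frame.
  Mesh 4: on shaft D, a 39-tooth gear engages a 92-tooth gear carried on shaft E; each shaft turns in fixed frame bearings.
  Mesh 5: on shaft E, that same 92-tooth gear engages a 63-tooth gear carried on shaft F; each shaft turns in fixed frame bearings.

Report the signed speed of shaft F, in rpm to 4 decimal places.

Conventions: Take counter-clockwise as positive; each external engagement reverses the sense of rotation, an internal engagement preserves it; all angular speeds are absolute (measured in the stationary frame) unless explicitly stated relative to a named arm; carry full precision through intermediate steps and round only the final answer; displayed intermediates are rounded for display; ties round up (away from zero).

-1941.5749 rpm

class = fixed-axis compound train [5 meshes; 5 ratios multiply, 5 sense flips]
mesh 1 [72T→24T]: ω = 1457.0000×72/24 = 4371.0000 rpm, sense flips to −
mesh 2 [24T→31T]: ω = 4371.0000×24/31 = 3384.0000 rpm, sense flips to +
mesh 3 [38T→41T]: ω = 3384.0000×38/41 = 3136.3902 rpm, sense flips to −
mesh 4 [39T→92T]: ω = 3136.3902×39/92 = 1329.5567 rpm, sense flips to +
mesh 5 [92T→63T]: ω = 1329.5567×92/63 = 1941.5749 rpm, sense flips to −
signed output speed = -1941.5749 rpm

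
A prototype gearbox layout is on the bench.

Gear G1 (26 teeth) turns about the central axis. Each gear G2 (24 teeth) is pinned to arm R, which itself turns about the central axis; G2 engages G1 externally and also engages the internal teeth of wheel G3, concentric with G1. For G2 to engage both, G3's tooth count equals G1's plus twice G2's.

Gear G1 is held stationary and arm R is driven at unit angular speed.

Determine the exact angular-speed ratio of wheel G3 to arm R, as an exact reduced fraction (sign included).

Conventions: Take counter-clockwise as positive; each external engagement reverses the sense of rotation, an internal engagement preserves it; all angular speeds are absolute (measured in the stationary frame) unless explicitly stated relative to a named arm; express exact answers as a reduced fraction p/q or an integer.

50/37

recognized (axles ride arm R): planetary set, 26/24/74 teeth
ring teeth: 26 + 2·24 = 74
26(ω_sun−ω_arm) = −74(ω_ring−ω_arm),  ω_sun = 0, ω_arm = 1
ω_ring = 1 − (26/74)(0−1) = 50/37
ω_out/ω_in = 50/37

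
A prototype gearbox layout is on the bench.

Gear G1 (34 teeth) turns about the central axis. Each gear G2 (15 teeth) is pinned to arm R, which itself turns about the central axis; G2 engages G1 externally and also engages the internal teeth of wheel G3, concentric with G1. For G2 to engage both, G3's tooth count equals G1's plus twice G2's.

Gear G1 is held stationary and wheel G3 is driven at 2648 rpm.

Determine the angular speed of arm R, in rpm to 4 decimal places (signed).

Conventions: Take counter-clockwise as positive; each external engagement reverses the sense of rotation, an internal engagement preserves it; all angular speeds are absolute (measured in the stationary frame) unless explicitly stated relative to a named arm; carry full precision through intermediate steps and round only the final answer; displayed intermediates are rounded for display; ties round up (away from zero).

+1729.3061 rpm

topology: planetary set — G1 34T / G2 15T / G3 64T, arm = carrier (Willis)
normalise by the input: solve with ω_ring = 1, then scale by 2648 rpm
ring teeth: 34 + 2·15 = 64
34(ω_sun−ω_arm) = −64(ω_ring−ω_arm),  ω_sun = 0, ω_ring = 1
34(0−ω_arm) = −64(1−ω_arm)  ⇒  98·ω_arm = 64  ⇒  ω_arm = 32/49
scale: ω_arm = 32/49 × 2648 rpm = +1729.3061 rpm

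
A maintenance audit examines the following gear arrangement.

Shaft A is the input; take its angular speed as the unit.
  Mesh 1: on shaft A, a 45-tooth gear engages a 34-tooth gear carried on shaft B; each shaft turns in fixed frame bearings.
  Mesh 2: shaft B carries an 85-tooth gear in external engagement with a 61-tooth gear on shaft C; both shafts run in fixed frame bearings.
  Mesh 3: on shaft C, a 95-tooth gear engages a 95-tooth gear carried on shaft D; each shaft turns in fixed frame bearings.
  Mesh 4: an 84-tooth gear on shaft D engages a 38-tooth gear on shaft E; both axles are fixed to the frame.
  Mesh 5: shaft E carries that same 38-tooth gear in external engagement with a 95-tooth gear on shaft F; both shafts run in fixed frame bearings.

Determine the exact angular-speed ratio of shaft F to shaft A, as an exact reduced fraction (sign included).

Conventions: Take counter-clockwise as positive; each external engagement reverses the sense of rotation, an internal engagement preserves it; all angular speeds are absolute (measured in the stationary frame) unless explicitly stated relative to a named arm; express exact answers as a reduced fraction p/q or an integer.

class = fixed-axis compound train [5 meshes; 5 ratios multiply, 5 sense flips]
mesh 1 [45T→34T]: running ratio 45/34, sense −
mesh 2 [85T→61T]: running ratio 225/122, sense +
mesh 3 [95T→95T]: running ratio 225/122, sense −
mesh 4 [84T→38T]: running ratio 4725/1159, sense +
mesh 5 [38T→95T]: running ratio 1890/1159, sense −
ω_out/ω_in = -1890/1159

-1890/1159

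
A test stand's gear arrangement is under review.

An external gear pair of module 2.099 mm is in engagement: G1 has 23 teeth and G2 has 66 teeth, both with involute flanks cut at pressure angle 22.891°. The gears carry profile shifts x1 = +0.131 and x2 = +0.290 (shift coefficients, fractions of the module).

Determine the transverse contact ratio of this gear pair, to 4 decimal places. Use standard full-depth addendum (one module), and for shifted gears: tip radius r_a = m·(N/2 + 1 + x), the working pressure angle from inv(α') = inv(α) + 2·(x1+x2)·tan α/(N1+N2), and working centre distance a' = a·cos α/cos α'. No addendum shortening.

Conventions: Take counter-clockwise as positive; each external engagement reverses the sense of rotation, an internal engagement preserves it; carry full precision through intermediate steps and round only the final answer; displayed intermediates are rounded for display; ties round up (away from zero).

class = single-mesh tooth geometry [involute pair 23T × 66T, m = 2.099]
base radii: r_b1 = 22.237509, r_b2 = 63.811983
tip radii: r_a1 = 26.512469, r_a2 = 71.974710
inv(α') = inv(22.891°) + 2·(+0.131+0.290)·tan α/(23+66) = 0.02670272  ⇒  α' = 24.10156°
a' = a·cos α / cos α' = 93.4055·cos 22.891°/cos 24.10156° = 94.267439
action lengths: √(r_a1²−r_b1²) = 14.436212, √(r_a2²−r_b2²) = 33.292488
base pitch p_b = π·m·cos α = 6.074887
CR = (14.436212 + 33.292488 − 94.267439·sin 24.10156°)/6.074887 = 1.520043
contact ratio ≈ 1.5200

1.5200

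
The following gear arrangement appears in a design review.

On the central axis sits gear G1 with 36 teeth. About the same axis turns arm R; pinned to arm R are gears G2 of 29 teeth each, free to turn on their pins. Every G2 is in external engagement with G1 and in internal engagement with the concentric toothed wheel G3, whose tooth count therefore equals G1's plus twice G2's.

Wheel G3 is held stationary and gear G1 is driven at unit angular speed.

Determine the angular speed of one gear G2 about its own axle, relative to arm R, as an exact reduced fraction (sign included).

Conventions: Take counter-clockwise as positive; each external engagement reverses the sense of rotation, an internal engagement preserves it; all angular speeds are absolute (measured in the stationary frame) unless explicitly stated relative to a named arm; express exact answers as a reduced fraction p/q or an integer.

class = planetary set [G3 = 36+2·29 = 94; Willis about the carrier]
ring teeth: 36 + 2·29 = 94
36(ω_sun−ω_arm) = −94(ω_ring−ω_arm),  ω_ring = 0, ω_sun = 1
36(1−ω_arm) = −94(0−ω_arm)  ⇒  130·ω_arm = 36  ⇒  ω_arm = 18/65
sun–planet mesh: 36·(1−18/65) = −29·(ω_p−ω_arm)  ⇒  ω_p−ω_arm = -1692/1885
exact speed ratio = -1692/1885

-1692/1885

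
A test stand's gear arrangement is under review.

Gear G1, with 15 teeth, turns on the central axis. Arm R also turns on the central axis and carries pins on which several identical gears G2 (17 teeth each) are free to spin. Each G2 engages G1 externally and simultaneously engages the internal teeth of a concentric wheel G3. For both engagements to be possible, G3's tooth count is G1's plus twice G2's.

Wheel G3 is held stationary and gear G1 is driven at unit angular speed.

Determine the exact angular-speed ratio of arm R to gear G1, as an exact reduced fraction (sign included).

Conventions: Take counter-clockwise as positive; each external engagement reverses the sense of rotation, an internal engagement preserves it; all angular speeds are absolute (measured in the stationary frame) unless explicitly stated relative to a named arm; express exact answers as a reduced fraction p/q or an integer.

topology: planetary set — G1 15T / G2 17T / G3 49T, arm = carrier (Willis)
ring teeth: 15 + 2·17 = 49
15(ω_sun−ω_arm) = −49(ω_ring−ω_arm),  ω_ring = 0, ω_sun = 1
15(1−ω_arm) = −49(0−ω_arm)  ⇒  64·ω_arm = 15  ⇒  ω_arm = 15/64
ω_out/ω_in = 15/64

15/64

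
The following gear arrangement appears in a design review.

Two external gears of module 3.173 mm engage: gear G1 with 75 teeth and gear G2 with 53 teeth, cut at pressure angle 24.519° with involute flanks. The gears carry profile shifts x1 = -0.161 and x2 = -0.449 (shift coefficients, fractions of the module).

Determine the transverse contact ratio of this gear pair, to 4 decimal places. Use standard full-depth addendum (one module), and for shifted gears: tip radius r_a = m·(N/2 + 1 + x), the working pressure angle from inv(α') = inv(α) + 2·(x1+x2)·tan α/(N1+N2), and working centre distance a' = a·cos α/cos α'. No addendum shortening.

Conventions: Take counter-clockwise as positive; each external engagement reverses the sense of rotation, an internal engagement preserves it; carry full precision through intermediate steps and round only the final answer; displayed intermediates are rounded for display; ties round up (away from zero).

1.6574

single-mesh involute tooth geometry (75T engaging 53T at module 3.173)
base radii: r_b1 = 108.257648, r_b2 = 76.502071
tip radii: r_a1 = 121.649647, r_a2 = 85.832823
inv(α') = inv(24.519°) + 2·(-0.161-0.449)·tan α/(75+53) = 0.02384206  ⇒  α' = 23.24913°
a' = a·cos α / cos α' = 203.0720·cos 24.519°/cos 23.24913° = 201.088687
action lengths: √(r_a1²−r_b1²) = 55.488001, √(r_a2²−r_b2²) = 38.919232
base pitch p_b = π·m·cos α = 9.069372
CR = (55.488001 + 38.919232 − 201.088687·sin 23.24913°)/9.069372 = 1.657392
contact ratio ≈ 1.6574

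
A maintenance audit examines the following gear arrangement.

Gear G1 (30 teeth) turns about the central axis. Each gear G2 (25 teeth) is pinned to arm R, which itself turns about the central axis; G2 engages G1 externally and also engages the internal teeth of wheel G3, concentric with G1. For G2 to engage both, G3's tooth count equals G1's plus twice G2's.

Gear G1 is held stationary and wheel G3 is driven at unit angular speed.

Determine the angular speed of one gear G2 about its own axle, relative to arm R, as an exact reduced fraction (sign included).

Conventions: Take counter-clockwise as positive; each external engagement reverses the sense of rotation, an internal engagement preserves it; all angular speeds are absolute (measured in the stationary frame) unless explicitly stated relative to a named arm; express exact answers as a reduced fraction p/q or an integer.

topology: planetary set — G1 30T / G2 25T / G3 80T, arm = carrier (Willis)
ring teeth: 30 + 2·25 = 80
30(ω_sun−ω_arm) = −80(ω_ring−ω_arm),  ω_sun = 0, ω_ring = 1
30(0−ω_arm) = −80(1−ω_arm)  ⇒  110·ω_arm = 80  ⇒  ω_arm = 8/11
sun–planet mesh: 30·(0−8/11) = −25·(ω_p−ω_arm)  ⇒  ω_p−ω_arm = 48/55
exact speed ratio = 48/55

48/55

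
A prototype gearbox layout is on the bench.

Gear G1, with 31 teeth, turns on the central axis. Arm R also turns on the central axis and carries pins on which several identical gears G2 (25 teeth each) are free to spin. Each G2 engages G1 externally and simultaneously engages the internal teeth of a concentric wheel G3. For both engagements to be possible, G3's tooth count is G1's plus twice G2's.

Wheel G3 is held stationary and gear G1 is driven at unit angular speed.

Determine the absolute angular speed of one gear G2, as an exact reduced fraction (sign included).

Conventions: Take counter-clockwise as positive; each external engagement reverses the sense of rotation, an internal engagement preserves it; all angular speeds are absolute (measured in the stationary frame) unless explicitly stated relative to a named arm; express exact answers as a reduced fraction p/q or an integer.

-31/50

class = planetary set [G3 = 31+2·25 = 81; Willis about the carrier]
ring teeth: 31 + 2·25 = 81
31(ω_sun−ω_arm) = −81(ω_ring−ω_arm),  ω_ring = 0, ω_sun = 1
31(1−ω_arm) = −81(0−ω_arm)  ⇒  112·ω_arm = 31  ⇒  ω_arm = 31/112
sun–planet mesh: 31·(1−31/112) = −25·(ω_p−ω_arm)  ⇒  ω_p−ω_arm = -2511/2800
ω_p = 31/112 − 2511/2800 = -31/50
exact speed ratio = -31/50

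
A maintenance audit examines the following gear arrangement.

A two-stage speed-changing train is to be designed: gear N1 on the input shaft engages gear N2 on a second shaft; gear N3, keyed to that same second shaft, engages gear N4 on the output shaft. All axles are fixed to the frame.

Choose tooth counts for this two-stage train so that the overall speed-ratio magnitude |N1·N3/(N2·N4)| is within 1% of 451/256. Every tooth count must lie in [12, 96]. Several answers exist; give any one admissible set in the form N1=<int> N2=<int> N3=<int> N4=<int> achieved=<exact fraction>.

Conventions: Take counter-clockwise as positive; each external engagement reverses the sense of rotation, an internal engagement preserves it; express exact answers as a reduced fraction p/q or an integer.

N1=22 N2=16 N3=41 N4=32 achieved=451/256

class = fixed-axis compound train [2-stage, 451/256 wanted]
target = 451/256 in lowest terms: an exact hit needs N1·N3 = k·451 and N2·N4 = k·256 for one integer k, every count in [12, 96]; additionally prefer no 1:1 stage (N1 ≠ N2, N3 ≠ N4)
k = 1: no 1:1-free in-range split of k·451 and k·256 into factor pairs; take k = 2
k = 2: N1·N3 = 902 = 22·41, N2·N4 = 512 = 16·32
achieved = 22·41/(16·32) = 451/256; |achieved − target| = 0 ≤ 451/25600 ✓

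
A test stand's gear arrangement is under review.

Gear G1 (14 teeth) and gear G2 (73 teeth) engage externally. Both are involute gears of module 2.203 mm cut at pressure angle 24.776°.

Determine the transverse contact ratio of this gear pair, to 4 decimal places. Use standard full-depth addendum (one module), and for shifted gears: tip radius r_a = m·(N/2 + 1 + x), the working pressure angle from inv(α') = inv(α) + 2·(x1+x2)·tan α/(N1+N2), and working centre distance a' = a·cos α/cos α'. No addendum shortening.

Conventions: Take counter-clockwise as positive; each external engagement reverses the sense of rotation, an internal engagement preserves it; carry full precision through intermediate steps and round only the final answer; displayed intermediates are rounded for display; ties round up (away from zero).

class = single-mesh tooth geometry [involute pair 14T × 73T, m = 2.203]
base radii: r_b1 = 14.001545, r_b2 = 73.008055
tip radii: r_a1 = 17.624000, r_a2 = 82.612500
no profile shift: α' = α, a' = a
action lengths: √(r_a1²−r_b1²) = 10.703370, √(r_a2²−r_b2²) = 38.660692
base pitch p_b = π·m·cos α = 6.283879
CR = (10.703370 + 38.660692 − 95.830500·sin 24.77600°)/6.283879 = 1.464733
contact ratio ≈ 1.4647

1.4647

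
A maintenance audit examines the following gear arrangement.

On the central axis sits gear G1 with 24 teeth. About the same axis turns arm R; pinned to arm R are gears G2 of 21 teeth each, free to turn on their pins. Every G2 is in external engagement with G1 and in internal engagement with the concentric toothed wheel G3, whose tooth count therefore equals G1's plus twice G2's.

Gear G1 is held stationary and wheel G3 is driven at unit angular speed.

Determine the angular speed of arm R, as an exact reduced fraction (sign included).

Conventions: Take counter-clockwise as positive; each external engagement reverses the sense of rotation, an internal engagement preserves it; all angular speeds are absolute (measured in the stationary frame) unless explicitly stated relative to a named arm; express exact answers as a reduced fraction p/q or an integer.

11/15

recognized (axles ride arm R): planetary set, 24/21/66 teeth
ring teeth: 24 + 2·21 = 66
24(ω_sun−ω_arm) = −66(ω_ring−ω_arm),  ω_sun = 0, ω_ring = 1
24(0−ω_arm) = −66(1−ω_arm)  ⇒  90·ω_arm = 66  ⇒  ω_arm = 11/15
exact speed ratio = 11/15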